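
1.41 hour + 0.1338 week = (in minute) 1433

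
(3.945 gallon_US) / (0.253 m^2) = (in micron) 5.903e+04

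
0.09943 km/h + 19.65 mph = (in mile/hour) 19.71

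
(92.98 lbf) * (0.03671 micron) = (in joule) 1.518e-05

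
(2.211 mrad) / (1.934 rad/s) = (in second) 0.001143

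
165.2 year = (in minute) 8.683e+07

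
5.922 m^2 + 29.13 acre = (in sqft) 1.269e+06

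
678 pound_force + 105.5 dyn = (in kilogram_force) 307.5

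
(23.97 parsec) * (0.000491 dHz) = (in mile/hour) 8.124e+13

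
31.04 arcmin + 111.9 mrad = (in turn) 0.01925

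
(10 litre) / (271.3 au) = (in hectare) 2.464e-20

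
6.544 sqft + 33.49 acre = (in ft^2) 1.459e+06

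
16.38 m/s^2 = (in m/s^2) 16.38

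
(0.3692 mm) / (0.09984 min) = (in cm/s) 0.006163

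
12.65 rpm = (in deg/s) 75.9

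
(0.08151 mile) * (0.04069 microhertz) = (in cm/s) 0.0005338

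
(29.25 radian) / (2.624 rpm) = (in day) 0.001232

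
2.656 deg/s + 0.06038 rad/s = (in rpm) 1.019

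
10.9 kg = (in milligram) 1.09e+07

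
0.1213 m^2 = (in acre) 2.997e-05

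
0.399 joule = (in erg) 3.99e+06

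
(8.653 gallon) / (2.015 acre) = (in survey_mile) 2.496e-09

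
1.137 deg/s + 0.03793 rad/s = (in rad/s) 0.05777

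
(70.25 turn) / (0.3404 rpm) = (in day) 0.1433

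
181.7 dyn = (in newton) 0.001817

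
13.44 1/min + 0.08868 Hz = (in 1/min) 18.76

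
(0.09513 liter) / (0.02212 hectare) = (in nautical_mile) 2.322e-10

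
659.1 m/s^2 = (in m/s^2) 659.1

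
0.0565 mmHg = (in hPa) 0.07533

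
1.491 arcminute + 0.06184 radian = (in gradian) 3.964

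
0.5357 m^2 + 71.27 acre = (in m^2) 2.884e+05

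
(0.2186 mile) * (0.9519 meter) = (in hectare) 0.03349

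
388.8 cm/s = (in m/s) 3.888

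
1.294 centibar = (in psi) 0.1877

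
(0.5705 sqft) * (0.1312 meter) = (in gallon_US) 1.837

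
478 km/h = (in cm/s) 1.328e+04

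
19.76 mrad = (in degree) 1.132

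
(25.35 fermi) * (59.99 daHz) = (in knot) 2.956e-11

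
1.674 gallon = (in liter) 6.337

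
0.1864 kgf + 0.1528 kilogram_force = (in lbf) 0.7478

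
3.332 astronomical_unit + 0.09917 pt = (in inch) 1.962e+13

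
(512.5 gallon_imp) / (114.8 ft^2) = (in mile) 0.0001357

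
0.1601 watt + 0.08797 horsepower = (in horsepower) 0.08818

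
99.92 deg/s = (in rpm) 16.65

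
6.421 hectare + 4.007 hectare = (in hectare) 10.43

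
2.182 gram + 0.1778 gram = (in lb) 0.005202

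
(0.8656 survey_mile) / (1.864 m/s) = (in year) 2.37e-05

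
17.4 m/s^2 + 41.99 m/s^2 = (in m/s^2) 59.39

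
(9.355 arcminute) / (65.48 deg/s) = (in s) 0.002381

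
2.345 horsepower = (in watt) 1749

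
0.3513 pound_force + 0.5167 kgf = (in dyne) 6.63e+05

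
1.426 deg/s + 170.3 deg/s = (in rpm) 28.62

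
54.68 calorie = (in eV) 1.428e+21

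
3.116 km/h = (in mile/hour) 1.936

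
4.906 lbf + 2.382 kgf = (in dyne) 4.518e+06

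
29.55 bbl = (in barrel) 29.55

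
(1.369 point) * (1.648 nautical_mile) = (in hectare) 0.0001474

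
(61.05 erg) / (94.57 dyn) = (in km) 6.456e-06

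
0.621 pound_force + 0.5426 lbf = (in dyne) 5.176e+05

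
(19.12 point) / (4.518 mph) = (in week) 5.522e-09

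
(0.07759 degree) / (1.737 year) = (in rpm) 2.361e-10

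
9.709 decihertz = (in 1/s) 0.9709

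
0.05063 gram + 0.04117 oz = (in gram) 1.218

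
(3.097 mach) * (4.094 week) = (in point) 7.401e+12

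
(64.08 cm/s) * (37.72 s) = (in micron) 2.417e+07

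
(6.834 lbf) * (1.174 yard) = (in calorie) 7.8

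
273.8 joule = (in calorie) 65.44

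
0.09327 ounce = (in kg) 0.002644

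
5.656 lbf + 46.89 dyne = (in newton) 25.16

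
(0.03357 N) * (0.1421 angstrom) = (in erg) 4.77e-06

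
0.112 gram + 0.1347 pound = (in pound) 0.1349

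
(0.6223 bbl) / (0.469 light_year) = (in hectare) 2.23e-21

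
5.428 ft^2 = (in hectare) 5.043e-05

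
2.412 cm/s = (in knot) 0.04689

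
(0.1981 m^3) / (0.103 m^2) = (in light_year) 2.033e-16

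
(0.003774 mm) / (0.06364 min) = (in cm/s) 9.884e-05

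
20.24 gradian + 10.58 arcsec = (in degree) 18.22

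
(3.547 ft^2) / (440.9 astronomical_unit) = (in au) 3.34e-26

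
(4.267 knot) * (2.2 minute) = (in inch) 1.141e+04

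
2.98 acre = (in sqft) 1.298e+05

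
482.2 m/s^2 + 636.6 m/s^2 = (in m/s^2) 1119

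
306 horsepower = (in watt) 2.282e+05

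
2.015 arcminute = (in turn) 9.329e-05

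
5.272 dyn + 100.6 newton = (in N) 100.6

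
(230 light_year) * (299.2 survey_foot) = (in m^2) 1.984e+20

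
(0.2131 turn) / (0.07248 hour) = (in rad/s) 0.005131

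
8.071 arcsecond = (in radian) 3.913e-05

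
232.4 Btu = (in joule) 2.452e+05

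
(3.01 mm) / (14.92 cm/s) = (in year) 6.397e-10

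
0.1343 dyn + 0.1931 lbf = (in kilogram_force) 0.08759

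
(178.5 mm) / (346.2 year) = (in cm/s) 1.635e-09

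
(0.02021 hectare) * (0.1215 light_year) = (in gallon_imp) 5.11e+19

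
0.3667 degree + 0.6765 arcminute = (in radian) 0.006597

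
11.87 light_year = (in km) 1.123e+14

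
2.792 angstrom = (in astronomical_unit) 1.866e-21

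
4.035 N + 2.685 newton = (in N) 6.72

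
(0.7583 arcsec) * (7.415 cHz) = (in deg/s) 1.562e-05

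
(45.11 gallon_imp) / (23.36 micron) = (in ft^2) 9.449e+04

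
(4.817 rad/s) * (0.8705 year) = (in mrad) 1.322e+11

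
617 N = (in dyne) 6.17e+07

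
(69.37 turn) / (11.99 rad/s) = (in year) 1.153e-06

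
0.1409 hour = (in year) 1.608e-05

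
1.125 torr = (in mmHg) 1.125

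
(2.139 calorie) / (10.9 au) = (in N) 5.488e-12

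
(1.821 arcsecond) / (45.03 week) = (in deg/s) 1.857e-11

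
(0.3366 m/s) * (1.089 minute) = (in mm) 2.199e+04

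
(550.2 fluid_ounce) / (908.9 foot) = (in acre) 1.451e-08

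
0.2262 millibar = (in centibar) 0.02262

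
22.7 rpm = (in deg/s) 136.2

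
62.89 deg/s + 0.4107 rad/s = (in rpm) 14.4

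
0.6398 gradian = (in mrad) 10.05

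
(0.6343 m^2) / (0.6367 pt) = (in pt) 8.005e+06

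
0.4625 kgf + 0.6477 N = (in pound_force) 1.165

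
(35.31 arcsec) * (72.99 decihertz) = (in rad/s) 0.001249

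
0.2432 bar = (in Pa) 2.432e+04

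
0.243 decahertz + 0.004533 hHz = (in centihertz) 288.3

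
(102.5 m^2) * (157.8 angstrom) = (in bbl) 1.017e-05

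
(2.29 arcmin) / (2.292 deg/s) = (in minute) 0.0002775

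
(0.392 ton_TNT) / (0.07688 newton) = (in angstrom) 2.133e+20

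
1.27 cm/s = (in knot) 0.02469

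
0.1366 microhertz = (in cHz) 1.366e-05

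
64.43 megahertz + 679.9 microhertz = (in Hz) 6.443e+07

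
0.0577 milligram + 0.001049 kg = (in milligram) 1049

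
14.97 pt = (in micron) 5281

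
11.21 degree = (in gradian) 12.46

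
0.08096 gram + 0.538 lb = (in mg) 2.441e+05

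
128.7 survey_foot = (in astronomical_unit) 2.622e-10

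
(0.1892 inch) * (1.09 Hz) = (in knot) 0.01018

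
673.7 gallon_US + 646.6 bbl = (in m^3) 105.4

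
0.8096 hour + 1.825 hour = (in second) 9485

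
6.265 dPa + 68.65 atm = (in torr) 5.217e+04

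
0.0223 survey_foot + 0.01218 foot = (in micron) 1.051e+04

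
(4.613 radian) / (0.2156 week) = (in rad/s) 3.538e-05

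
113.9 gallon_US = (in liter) 431.2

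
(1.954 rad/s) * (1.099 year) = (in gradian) 4.311e+09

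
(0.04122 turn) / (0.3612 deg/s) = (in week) 6.793e-05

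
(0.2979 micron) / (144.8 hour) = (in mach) 1.678e-15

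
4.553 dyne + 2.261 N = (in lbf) 0.5083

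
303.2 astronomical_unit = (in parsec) 0.00147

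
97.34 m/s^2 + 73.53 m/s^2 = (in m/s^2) 170.9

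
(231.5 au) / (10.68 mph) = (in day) 8.395e+07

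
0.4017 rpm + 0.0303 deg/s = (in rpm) 0.4068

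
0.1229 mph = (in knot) 0.1068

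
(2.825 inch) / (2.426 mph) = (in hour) 1.838e-05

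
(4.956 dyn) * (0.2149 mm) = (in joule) 1.065e-08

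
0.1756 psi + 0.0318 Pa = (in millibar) 12.11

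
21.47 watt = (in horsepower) 0.02879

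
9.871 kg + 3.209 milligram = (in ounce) 348.2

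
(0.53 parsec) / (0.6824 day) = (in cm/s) 2.774e+13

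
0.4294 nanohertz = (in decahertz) 4.294e-11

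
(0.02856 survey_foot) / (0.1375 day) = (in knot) 1.424e-06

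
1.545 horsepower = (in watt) 1152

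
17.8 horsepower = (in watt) 1.327e+04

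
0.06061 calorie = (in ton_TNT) 6.061e-11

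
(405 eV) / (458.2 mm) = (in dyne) 1.416e-11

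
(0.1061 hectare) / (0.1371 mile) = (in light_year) 5.083e-16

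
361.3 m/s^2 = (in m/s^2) 361.3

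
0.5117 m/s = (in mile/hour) 1.145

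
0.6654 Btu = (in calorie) 167.8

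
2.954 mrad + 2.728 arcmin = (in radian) 0.003748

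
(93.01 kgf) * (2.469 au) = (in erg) 3.369e+21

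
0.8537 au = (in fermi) 1.277e+26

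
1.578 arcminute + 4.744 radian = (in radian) 4.744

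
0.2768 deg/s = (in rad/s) 0.004831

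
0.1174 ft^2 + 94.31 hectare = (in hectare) 94.31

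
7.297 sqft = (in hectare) 6.779e-05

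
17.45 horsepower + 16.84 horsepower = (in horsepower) 34.29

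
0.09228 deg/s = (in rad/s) 0.001611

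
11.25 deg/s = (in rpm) 1.875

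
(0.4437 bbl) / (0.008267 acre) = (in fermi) 2.109e+12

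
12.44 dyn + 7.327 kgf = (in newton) 71.85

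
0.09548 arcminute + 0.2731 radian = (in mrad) 273.1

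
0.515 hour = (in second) 1854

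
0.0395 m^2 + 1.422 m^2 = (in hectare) 0.0001462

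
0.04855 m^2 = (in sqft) 0.5226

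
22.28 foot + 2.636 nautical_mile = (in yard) 5346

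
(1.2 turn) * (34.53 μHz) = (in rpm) 0.002486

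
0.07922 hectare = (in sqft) 8527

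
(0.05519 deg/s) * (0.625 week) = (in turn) 57.95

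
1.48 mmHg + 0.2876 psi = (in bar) 0.0218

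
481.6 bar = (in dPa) 4.816e+08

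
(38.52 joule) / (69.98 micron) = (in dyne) 5.504e+10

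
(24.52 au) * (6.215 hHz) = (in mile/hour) 5.1e+15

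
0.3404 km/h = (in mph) 0.2115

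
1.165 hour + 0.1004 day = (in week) 0.02128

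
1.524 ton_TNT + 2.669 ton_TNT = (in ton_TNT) 4.193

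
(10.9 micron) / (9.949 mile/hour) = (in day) 2.837e-11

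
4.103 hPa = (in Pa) 410.3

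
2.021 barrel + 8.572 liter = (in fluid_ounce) 1.115e+04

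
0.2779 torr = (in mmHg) 0.2779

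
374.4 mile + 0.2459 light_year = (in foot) 7.633e+15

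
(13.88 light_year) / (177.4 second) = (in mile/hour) 1.656e+15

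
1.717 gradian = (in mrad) 26.97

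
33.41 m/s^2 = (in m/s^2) 33.41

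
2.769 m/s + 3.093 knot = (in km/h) 15.7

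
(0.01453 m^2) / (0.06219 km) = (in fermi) 2.336e+11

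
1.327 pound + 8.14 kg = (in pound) 19.27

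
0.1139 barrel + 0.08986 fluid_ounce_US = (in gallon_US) 4.785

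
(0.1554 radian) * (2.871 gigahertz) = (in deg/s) 2.556e+10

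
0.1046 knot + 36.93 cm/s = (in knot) 0.8225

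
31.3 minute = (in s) 1878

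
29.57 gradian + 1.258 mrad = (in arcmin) 1601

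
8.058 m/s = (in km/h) 29.01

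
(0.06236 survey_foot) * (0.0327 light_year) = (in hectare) 5.88e+08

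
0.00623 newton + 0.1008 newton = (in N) 0.107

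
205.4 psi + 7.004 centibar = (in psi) 206.4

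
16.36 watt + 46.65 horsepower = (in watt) 3.48e+04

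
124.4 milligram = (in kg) 0.0001244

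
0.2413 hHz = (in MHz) 2.413e-05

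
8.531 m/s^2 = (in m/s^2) 8.531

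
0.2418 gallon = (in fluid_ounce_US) 30.95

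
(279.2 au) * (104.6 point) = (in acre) 3.809e+08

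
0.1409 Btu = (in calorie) 35.53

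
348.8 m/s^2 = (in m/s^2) 348.8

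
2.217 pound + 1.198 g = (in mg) 1.007e+06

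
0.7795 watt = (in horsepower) 0.001045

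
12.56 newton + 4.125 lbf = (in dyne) 3.091e+06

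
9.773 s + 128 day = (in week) 18.29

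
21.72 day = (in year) 0.05951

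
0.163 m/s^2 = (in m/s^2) 0.163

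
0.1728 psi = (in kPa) 1.191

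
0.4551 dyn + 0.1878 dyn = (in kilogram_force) 6.556e-07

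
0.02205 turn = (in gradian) 8.82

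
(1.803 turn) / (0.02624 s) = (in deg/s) 2.474e+04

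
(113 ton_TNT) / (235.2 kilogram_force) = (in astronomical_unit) 0.00137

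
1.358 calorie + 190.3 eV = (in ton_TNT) 1.358e-09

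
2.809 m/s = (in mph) 6.284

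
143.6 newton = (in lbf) 32.28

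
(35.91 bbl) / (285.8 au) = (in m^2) 1.335e-13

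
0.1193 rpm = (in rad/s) 0.01249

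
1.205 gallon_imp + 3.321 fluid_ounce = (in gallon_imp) 1.227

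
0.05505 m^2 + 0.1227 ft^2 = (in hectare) 6.645e-06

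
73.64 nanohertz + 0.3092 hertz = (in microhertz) 3.092e+05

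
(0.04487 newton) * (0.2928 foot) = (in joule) 0.004004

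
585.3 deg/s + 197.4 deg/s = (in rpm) 130.4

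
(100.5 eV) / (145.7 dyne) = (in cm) 1.105e-12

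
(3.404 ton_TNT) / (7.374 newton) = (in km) 1.931e+06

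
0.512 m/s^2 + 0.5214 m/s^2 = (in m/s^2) 1.033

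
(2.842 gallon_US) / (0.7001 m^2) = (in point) 43.56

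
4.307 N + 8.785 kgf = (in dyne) 9.046e+06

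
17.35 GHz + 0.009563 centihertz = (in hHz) 1.735e+08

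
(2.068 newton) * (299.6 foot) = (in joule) 188.8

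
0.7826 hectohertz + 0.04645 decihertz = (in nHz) 7.826e+10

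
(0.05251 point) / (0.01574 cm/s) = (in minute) 0.001961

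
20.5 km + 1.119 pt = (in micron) 2.05e+10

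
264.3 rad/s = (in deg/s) 1.514e+04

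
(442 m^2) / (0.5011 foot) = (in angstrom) 2.894e+13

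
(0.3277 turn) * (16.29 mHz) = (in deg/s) 1.922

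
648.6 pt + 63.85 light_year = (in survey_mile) 3.753e+14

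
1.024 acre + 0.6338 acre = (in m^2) 6709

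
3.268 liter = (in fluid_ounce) 110.5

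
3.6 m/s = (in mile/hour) 8.053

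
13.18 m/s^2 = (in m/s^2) 13.18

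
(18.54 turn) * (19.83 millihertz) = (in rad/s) 2.31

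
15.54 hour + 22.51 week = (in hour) 3797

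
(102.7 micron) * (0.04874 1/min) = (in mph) 1.866e-07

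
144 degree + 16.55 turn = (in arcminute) 3.661e+05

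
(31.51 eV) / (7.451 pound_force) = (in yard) 1.666e-19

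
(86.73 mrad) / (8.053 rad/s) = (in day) 1.247e-07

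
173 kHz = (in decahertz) 1.73e+04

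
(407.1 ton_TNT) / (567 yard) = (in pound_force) 7.386e+08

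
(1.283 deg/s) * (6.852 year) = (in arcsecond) 9.981e+11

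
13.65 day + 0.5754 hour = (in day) 13.67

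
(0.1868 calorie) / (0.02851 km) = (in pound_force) 0.006163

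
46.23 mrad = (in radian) 0.04623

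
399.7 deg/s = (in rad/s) 6.976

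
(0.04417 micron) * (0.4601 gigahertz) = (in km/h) 73.16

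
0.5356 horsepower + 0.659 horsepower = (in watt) 890.8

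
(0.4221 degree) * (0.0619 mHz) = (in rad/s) 4.56e-07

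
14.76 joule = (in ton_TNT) 3.528e-09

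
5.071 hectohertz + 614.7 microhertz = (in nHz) 5.071e+11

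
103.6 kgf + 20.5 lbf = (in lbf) 248.9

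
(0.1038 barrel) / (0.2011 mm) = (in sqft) 883.3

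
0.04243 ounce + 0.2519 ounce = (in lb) 0.0184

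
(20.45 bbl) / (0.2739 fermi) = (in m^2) 1.187e+16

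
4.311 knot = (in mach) 0.006513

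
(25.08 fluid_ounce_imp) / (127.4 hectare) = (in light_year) 5.912e-26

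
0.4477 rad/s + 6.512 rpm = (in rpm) 10.79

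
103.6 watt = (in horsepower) 0.1389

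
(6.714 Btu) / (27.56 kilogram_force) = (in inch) 1032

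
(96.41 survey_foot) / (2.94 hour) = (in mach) 8.154e-06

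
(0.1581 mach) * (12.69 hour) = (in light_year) 2.599e-10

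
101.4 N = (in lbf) 22.8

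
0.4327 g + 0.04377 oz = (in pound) 0.00369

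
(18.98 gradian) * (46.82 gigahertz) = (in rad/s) 1.396e+10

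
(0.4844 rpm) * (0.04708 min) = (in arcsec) 2.956e+04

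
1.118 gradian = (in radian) 0.01756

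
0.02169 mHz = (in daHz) 2.169e-06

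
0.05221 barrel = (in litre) 8.301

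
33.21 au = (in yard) 5.433e+12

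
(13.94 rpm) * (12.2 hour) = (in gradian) 4.082e+06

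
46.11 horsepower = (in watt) 3.438e+04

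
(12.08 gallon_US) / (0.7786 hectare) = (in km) 5.873e-09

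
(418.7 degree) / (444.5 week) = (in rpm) 2.596e-07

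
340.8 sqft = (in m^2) 31.66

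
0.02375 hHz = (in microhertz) 2.375e+06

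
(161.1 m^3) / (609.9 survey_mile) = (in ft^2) 0.001767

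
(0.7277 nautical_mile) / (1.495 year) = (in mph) 6.394e-05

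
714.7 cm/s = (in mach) 0.02099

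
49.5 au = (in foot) 2.429e+13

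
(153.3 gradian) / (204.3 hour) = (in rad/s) 3.274e-06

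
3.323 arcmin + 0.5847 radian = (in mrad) 585.7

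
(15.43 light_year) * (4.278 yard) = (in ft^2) 6.147e+18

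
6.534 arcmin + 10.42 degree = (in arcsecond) 3.79e+04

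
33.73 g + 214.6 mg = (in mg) 3.394e+04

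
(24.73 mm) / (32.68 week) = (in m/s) 1.251e-09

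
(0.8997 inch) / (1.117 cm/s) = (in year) 6.487e-08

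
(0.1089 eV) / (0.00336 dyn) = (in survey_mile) 3.227e-16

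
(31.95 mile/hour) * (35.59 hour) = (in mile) 1137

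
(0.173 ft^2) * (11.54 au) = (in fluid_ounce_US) 9.382e+14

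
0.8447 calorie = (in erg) 3.534e+07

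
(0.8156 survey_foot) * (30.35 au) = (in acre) 2.789e+08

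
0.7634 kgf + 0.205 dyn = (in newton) 7.486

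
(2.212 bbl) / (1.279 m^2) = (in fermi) 2.75e+14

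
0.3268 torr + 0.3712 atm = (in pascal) 3.766e+04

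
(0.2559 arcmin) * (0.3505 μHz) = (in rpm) 2.491e-10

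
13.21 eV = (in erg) 2.116e-11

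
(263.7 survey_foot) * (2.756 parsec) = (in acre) 1.689e+15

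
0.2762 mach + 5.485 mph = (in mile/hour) 215.9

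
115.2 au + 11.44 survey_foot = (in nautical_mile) 9.305e+09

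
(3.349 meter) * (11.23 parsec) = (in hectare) 1.161e+14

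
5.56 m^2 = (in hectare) 0.000556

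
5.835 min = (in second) 350.1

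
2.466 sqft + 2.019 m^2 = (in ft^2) 24.2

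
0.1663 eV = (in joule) 2.664e-20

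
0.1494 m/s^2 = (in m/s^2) 0.1494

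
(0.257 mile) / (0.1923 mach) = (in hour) 0.001755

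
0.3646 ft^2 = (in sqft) 0.3646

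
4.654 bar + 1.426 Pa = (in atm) 4.593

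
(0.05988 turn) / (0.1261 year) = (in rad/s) 9.461e-08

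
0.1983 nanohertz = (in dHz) 1.983e-09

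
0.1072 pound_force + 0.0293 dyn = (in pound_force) 0.1072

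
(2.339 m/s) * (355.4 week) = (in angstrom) 5.028e+18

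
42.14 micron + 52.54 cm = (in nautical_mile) 0.0002837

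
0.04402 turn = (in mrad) 276.6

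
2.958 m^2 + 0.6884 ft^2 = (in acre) 0.0007467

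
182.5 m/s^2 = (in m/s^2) 182.5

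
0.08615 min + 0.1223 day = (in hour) 2.937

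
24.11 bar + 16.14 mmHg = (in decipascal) 2.413e+07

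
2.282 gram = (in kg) 0.002282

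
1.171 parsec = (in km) 3.613e+13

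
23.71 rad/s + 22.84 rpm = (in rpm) 249.3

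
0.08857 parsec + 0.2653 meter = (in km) 2.733e+12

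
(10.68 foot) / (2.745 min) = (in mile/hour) 0.04421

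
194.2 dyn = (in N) 0.001942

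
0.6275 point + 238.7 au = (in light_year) 0.003774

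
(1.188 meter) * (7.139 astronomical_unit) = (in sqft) 1.366e+13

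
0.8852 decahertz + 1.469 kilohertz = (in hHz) 14.78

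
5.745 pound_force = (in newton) 25.56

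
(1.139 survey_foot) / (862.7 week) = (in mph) 1.488e-09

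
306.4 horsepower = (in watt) 2.285e+05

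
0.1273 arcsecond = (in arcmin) 0.002122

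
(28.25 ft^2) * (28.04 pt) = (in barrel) 0.1633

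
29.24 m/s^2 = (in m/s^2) 29.24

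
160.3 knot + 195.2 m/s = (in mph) 621.1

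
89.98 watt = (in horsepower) 0.1207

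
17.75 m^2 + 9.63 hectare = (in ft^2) 1.037e+06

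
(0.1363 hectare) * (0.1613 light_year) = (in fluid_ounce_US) 7.033e+22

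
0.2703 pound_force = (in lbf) 0.2703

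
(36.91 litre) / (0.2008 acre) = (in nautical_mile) 2.453e-08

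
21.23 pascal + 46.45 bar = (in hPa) 4.645e+04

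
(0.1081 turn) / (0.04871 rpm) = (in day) 0.001541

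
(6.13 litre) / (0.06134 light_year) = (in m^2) 1.056e-17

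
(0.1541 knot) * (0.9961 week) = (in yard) 5.223e+04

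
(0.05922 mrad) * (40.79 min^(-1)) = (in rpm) 0.0003845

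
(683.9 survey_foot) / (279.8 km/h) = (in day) 3.104e-05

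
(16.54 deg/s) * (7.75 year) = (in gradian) 4.492e+09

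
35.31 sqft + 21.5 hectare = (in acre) 53.13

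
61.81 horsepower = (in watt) 4.609e+04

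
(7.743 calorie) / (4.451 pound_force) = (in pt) 4638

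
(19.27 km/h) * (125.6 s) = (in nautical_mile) 0.363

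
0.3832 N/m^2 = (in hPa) 0.003832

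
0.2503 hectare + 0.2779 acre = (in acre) 0.8964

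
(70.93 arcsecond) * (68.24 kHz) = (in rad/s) 23.47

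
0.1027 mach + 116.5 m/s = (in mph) 338.8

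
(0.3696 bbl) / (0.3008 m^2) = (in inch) 7.691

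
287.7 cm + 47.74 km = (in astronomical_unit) 3.191e-07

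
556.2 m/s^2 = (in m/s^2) 556.2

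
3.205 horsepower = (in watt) 2390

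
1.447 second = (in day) 1.675e-05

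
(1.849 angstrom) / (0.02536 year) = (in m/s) 2.312e-16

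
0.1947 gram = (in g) 0.1947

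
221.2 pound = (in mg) 1.003e+08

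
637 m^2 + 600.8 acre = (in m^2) 2.432e+06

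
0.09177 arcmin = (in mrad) 0.02669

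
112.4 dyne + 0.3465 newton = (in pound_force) 0.07815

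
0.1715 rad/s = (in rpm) 1.638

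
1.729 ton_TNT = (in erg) 7.234e+16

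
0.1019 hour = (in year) 1.163e-05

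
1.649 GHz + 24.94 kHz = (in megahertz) 1649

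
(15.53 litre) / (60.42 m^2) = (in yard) 0.0002811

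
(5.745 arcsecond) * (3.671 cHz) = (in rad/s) 1.022e-06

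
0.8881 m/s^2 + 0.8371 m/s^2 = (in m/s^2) 1.725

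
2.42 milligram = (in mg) 2.42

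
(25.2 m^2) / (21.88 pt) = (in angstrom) 3.265e+13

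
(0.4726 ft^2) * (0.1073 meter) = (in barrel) 0.02963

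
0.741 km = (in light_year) 7.832e-14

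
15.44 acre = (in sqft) 6.726e+05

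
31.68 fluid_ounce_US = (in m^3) 0.0009369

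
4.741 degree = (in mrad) 82.75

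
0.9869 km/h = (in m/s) 0.2741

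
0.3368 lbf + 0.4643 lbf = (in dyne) 3.563e+05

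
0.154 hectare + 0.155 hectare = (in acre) 0.7636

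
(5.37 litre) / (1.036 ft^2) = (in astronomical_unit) 3.73e-13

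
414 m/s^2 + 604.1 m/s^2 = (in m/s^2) 1018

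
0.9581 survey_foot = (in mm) 292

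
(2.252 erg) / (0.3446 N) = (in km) 6.535e-10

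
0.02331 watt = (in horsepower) 3.126e-05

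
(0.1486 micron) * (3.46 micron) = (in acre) 1.271e-16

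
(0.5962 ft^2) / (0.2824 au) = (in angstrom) 0.01311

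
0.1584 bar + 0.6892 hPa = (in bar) 0.1591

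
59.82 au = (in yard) 9.787e+12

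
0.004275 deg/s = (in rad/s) 7.461e-05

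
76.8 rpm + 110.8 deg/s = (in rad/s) 9.976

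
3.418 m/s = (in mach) 0.01004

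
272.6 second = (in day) 0.003155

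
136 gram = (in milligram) 1.36e+05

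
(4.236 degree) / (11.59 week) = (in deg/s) 6.043e-07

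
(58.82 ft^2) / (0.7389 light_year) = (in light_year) 8.263e-32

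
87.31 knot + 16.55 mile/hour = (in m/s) 52.31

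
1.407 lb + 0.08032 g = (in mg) 6.383e+05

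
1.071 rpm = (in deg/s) 6.426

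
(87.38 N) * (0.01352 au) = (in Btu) 1.675e+08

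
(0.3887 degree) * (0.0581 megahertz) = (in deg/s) 2.258e+04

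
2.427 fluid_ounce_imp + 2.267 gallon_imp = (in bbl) 0.06526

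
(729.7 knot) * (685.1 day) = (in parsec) 7.201e-07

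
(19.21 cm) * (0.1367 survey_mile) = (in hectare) 0.004226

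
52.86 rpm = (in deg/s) 317.2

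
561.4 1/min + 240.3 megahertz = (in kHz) 2.403e+05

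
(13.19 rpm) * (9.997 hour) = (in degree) 2.848e+06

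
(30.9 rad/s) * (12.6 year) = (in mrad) 1.228e+13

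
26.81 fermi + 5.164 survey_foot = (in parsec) 5.101e-17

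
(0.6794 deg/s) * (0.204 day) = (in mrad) 2.09e+05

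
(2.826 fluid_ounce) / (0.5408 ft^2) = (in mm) 1.663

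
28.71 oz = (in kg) 0.8139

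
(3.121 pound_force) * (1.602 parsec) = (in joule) 6.863e+17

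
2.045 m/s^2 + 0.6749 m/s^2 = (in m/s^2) 2.72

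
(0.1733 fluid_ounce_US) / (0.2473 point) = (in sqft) 0.6323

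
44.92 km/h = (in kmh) 44.92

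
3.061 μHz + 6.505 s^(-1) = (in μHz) 6.505e+06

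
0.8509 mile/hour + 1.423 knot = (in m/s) 1.112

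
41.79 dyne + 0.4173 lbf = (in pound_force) 0.4174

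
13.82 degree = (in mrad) 241.2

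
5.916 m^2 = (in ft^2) 63.68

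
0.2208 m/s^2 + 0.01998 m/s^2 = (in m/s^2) 0.2408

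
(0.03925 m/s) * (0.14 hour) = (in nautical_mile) 0.01068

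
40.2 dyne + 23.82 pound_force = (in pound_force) 23.82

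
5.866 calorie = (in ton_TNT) 5.866e-09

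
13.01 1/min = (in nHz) 2.168e+08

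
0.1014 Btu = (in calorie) 25.57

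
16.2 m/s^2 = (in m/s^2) 16.2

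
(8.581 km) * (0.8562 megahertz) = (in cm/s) 7.347e+11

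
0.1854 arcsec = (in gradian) 5.722e-05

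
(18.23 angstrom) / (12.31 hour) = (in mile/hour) 9.202e-14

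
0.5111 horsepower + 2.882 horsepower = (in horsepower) 3.393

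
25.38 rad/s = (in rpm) 242.4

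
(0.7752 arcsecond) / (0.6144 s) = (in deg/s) 0.0003505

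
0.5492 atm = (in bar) 0.5565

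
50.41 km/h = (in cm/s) 1400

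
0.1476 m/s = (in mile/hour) 0.3302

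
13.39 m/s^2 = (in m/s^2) 13.39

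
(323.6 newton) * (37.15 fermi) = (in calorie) 2.873e-12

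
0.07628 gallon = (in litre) 0.2888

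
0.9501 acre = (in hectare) 0.3845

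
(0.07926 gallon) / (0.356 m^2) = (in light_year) 8.908e-20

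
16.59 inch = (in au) 2.817e-12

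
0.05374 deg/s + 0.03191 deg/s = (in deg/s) 0.08565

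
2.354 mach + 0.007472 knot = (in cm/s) 8.015e+04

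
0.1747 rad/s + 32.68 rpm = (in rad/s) 3.597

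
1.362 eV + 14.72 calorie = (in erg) 6.159e+08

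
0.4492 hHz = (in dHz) 449.2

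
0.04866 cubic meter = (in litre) 48.66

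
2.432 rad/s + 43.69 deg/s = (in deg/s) 183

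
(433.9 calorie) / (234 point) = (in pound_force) 4944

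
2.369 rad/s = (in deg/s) 135.7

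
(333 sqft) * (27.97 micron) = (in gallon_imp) 0.1903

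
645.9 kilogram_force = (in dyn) 6.334e+08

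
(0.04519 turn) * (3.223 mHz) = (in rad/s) 0.0009151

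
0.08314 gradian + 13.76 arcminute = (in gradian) 0.338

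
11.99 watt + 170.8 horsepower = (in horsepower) 170.8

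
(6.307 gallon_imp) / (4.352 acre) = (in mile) 1.012e-09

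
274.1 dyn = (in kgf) 0.0002795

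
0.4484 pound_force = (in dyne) 1.995e+05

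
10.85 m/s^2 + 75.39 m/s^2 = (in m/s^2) 86.24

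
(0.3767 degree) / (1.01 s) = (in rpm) 0.06216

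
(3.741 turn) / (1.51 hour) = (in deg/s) 0.2477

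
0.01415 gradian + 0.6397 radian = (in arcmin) 2200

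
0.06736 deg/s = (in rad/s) 0.001176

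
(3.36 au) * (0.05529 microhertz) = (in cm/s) 2.779e+06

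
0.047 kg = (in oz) 1.658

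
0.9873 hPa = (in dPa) 987.3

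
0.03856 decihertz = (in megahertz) 3.856e-09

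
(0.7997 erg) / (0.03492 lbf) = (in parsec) 1.668e-23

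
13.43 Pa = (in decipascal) 134.3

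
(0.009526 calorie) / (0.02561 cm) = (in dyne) 1.556e+07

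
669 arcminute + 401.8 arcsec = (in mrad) 196.6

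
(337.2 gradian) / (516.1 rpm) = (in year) 3.108e-09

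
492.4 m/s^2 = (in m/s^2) 492.4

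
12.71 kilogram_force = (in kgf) 12.71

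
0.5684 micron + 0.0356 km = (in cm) 3560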